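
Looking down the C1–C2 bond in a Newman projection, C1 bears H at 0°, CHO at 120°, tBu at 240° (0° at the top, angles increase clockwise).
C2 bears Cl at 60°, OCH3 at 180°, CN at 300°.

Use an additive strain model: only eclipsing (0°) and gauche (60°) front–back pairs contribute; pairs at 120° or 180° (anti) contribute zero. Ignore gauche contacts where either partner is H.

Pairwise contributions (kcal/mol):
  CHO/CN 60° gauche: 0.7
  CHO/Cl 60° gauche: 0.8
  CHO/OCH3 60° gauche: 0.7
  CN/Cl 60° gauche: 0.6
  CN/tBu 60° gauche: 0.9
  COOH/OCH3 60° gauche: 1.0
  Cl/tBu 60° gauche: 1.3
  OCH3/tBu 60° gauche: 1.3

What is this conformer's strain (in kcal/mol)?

This conformer (staggered): CHO–Cl gauche, CHO–OCH3 gauche, tBu–OCH3 gauche, tBu–CN gauche; 0.8 + 0.7 + 1.3 + 0.9 = 3.7 kcal/mol.

3.7 kcal/mol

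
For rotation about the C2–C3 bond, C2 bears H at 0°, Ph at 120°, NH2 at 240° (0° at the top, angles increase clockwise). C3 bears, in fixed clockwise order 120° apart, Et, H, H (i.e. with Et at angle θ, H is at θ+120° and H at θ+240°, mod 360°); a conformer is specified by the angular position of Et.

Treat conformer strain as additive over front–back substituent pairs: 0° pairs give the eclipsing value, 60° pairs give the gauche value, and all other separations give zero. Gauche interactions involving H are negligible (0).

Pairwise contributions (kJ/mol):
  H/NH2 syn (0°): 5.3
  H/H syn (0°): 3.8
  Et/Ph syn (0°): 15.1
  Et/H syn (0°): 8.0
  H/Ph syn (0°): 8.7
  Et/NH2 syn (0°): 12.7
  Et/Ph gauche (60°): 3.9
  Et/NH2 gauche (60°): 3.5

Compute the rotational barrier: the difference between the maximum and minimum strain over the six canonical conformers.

Et at 0° is eclipsed. H at 0° is eclipsed with Et at 0° (8.0); Ph at 120° is eclipsed with H at 120° (8.7); NH2 at 240° is eclipsed with H at 240° (5.3). Total 22.0 kJ/mol.
Et at 60° is staggered. Ph at 120° is gauche with Et at 60° (3.9). Total 3.9 kJ/mol.
Et at 120° is eclipsed. H at 0° is eclipsed with H at 0° (3.8); Ph at 120° is eclipsed with Et at 120° (15.1); NH2 at 240° is eclipsed with H at 240° (5.3). Total 24.2 kJ/mol.
Et at 180° is staggered. Ph at 120° is gauche with Et at 180° (3.9); NH2 at 240° is gauche with Et at 180° (3.5). Total 7.4 kJ/mol.
Et at 240° is eclipsed. H at 0° is eclipsed with H at 0° (3.8); Ph at 120° is eclipsed with H at 120° (8.7); NH2 at 240° is eclipsed with Et at 240° (12.7). Total 25.2 kJ/mol.
Et at 300° is staggered. NH2 at 240° is gauche with Et at 300° (3.5). Total 3.5 kJ/mol.
Max at 240° (25.2 kJ/mol), min at 300° (3.5 kJ/mol); barrier = 21.7 kJ/mol.

21.7 kJ/mol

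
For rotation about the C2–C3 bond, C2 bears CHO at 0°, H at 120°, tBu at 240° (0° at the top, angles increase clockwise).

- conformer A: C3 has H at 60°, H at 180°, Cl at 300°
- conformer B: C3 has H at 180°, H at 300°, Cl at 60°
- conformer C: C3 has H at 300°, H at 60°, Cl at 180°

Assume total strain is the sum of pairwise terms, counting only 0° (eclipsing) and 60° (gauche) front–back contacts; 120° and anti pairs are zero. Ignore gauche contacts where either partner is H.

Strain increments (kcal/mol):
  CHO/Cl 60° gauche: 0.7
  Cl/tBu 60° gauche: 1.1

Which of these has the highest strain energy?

A

A (staggered): CHO(0°)/Cl(300°) gauche 0.7; tBu(240°)/Cl(300°) gauche 1.1 → 1.8 kcal/mol.
B (staggered): CHO(0°)/Cl(60°) gauche 0.7 → 0.7 kcal/mol.
C (staggered): tBu(240°)/Cl(180°) gauche 1.1 → 1.1 kcal/mol.
A has the highest total (1.8 kcal/mol).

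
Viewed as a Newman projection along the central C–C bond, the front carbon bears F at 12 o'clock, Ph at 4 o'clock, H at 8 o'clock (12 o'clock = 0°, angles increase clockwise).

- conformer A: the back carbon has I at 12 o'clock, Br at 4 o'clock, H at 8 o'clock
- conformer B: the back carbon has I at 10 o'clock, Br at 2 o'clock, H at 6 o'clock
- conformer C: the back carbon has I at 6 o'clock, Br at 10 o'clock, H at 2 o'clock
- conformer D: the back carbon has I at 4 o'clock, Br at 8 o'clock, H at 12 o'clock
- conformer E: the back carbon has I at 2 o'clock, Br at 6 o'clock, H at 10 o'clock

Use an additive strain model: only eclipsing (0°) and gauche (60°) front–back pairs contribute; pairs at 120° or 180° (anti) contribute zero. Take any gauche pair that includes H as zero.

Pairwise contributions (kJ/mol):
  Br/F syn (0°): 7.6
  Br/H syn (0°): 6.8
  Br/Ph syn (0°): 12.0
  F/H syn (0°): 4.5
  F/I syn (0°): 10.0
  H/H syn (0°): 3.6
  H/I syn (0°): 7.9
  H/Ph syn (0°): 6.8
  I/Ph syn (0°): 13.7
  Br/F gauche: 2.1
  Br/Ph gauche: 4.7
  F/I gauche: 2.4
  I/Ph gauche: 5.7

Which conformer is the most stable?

C

A (eclipsed): F–I eclipsed, Ph–Br eclipsed, H–H eclipsed; 10.0 + 12.0 + 3.6 = 25.6 kJ/mol.
B (staggered): F–I gauche, F–Br gauche, Ph–Br gauche; 2.4 + 2.1 + 4.7 = 9.2 kJ/mol.
C (staggered): F–Br gauche, Ph–I gauche; 2.1 + 5.7 = 7.8 kJ/mol.
D (eclipsed): F–H eclipsed, Ph–I eclipsed, H–Br eclipsed; 4.5 + 13.7 + 6.8 = 25.0 kJ/mol.
E (staggered): F–I gauche, Ph–I gauche, Ph–Br gauche; 2.4 + 5.7 + 4.7 = 12.8 kJ/mol.
C has the lowest total (7.8 kJ/mol).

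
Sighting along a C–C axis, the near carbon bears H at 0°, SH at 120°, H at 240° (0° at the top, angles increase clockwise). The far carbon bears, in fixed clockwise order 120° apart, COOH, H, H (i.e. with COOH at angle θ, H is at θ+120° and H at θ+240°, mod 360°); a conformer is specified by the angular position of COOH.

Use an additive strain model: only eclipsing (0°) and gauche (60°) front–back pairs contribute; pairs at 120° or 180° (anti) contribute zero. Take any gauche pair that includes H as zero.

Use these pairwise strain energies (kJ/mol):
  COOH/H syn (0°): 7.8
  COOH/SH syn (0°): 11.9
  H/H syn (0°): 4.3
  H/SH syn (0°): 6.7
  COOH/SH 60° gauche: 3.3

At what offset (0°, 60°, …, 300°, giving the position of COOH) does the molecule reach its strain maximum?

120°

COOH at 0° (eclipsed): H(0°)/COOH(0°) eclipsed 7.8; SH(120°)/H(120°) eclipsed 6.7; H(240°)/H(240°) eclipsed 4.3 → 18.8 kJ/mol.
COOH at 60° (staggered): SH(120°)/COOH(60°) gauche 3.3 → 3.3 kJ/mol.
COOH at 120° (eclipsed): H(0°)/H(0°) eclipsed 4.3; SH(120°)/COOH(120°) eclipsed 11.9; H(240°)/H(240°) eclipsed 4.3 → 20.5 kJ/mol.
COOH at 180° (staggered): SH(120°)/COOH(180°) gauche 3.3 → 3.3 kJ/mol.
COOH at 240° (eclipsed): H(0°)/H(0°) eclipsed 4.3; SH(120°)/H(120°) eclipsed 6.7; H(240°)/COOH(240°) eclipsed 7.8 → 18.8 kJ/mol.
COOH at 300° (staggered): no non-H gauche contacts → 0.0 kJ/mol.
The maximum (20.5 kJ/mol) occurs with COOH at 120°.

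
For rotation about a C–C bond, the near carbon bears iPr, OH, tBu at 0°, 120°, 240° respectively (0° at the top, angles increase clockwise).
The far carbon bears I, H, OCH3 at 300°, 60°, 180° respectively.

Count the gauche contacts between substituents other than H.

Non-H gauche pairs: iPr(0°)/I(300°); OH(120°)/OCH3(180°); tBu(240°)/I(300°); tBu(240°)/OCH3(180°) — 4 interactions.

4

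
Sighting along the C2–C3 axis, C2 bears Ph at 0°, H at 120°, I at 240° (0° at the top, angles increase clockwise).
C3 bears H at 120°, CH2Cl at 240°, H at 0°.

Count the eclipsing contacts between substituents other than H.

Non-H eclipsing pairs: I(240°)/CH2Cl(240°) — 1 interaction.

1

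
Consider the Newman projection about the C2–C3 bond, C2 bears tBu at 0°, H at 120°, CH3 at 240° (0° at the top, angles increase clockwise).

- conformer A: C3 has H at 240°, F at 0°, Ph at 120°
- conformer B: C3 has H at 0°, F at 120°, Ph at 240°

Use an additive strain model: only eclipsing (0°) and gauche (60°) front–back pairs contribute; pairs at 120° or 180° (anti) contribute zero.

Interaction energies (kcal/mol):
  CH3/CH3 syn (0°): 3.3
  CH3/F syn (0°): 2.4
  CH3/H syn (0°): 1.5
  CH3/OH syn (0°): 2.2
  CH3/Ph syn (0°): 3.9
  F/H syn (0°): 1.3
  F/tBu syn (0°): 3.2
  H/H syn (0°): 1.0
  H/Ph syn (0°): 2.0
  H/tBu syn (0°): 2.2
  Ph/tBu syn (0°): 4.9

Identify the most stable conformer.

A (eclipsed): tBu–F eclipsed, H–Ph eclipsed, CH3–H eclipsed; 3.2 + 2.0 + 1.5 = 6.7 kcal/mol.
B (eclipsed): tBu–H eclipsed, H–F eclipsed, CH3–Ph eclipsed; 2.2 + 1.3 + 3.9 = 7.4 kcal/mol.
A has the lowest total (6.7 kcal/mol).

A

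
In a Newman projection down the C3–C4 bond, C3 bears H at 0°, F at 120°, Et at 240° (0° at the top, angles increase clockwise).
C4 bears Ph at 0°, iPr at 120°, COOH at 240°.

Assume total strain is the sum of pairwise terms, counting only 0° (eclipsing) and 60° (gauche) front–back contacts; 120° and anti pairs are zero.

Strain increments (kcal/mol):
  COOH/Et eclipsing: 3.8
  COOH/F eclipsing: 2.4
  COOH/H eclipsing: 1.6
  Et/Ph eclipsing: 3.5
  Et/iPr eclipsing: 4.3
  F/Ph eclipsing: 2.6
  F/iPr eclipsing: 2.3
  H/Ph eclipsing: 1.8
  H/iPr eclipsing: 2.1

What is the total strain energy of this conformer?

7.9 kcal/mol

This conformer (eclipsed): H–Ph eclipsed, F–iPr eclipsed, Et–COOH eclipsed; 1.8 + 2.3 + 3.8 = 7.9 kcal/mol.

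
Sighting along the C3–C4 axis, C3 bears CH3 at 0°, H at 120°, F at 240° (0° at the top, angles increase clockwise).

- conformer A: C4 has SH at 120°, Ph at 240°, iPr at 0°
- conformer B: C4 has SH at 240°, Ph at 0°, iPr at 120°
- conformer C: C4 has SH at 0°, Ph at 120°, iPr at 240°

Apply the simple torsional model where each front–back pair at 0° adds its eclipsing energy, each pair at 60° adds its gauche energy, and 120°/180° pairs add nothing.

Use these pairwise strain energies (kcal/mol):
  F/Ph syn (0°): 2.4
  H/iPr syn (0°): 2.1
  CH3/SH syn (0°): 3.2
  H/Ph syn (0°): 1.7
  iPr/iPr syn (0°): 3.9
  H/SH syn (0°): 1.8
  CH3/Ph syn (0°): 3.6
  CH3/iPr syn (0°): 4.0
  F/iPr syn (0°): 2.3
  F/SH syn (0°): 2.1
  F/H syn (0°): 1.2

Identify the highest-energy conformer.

A is eclipsed. CH3 at 0° is eclipsed with iPr at 0° (4.0); H at 120° is eclipsed with SH at 120° (1.8); F at 240° is eclipsed with Ph at 240° (2.4). Total 8.2 kcal/mol.
B is eclipsed. CH3 at 0° is eclipsed with Ph at 0° (3.6); H at 120° is eclipsed with iPr at 120° (2.1); F at 240° is eclipsed with SH at 240° (2.1). Total 7.8 kcal/mol.
C is eclipsed. CH3 at 0° is eclipsed with SH at 0° (3.2); H at 120° is eclipsed with Ph at 120° (1.7); F at 240° is eclipsed with iPr at 240° (2.3). Total 7.2 kcal/mol.
A has the highest total (8.2 kcal/mol).

A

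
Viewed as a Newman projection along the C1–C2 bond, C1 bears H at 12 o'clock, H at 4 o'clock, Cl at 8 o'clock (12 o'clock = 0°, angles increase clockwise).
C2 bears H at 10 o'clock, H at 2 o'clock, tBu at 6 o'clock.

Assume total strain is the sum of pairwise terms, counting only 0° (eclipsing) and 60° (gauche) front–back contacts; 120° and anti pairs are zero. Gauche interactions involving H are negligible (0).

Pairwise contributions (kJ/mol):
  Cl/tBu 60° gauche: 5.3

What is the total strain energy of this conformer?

5.3 kJ/mol

This conformer (staggered): Cl(240°)/tBu(180°) gauche 5.3 → 5.3 kJ/mol.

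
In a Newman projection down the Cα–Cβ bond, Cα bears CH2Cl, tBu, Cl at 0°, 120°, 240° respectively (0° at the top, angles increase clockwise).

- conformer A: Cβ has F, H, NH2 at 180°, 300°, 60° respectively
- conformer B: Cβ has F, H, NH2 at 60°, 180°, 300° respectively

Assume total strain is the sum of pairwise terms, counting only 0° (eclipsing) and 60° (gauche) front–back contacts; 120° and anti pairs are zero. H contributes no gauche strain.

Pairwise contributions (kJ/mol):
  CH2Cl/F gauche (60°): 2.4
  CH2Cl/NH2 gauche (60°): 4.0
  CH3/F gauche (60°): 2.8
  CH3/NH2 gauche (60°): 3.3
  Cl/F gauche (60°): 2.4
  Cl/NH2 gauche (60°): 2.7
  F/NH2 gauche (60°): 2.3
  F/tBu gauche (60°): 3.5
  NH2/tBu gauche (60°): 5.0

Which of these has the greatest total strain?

A (staggered): CH2Cl–NH2 gauche, tBu–F gauche, tBu–NH2 gauche, Cl–F gauche; 4.0 + 3.5 + 5.0 + 2.4 = 14.9 kJ/mol.
B (staggered): CH2Cl–F gauche, CH2Cl–NH2 gauche, tBu–F gauche, Cl–NH2 gauche; 2.4 + 4.0 + 3.5 + 2.7 = 12.6 kJ/mol.
A has the highest total (14.9 kJ/mol).

A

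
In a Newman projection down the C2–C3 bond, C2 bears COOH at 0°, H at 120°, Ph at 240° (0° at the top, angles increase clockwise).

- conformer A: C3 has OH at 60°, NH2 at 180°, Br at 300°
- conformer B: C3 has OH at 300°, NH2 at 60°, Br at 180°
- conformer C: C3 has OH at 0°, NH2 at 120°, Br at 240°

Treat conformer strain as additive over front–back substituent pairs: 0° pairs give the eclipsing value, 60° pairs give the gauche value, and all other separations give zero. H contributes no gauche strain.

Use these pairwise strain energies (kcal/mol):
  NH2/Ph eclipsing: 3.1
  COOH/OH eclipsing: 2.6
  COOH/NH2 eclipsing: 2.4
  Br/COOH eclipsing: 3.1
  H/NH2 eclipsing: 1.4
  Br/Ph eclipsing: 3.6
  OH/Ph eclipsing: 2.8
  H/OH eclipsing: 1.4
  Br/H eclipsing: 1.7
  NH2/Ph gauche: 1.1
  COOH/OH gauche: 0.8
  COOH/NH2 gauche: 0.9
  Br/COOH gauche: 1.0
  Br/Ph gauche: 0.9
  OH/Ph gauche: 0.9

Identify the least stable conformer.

C

A is staggered. COOH at 0° is gauche with OH at 60° (0.8); COOH at 0° is gauche with Br at 300° (1.0); Ph at 240° is gauche with NH2 at 180° (1.1); Ph at 240° is gauche with Br at 300° (0.9). Total 3.8 kcal/mol.
B is staggered. COOH at 0° is gauche with OH at 300° (0.8); COOH at 0° is gauche with NH2 at 60° (0.9); Ph at 240° is gauche with OH at 300° (0.9); Ph at 240° is gauche with Br at 180° (0.9). Total 3.5 kcal/mol.
C is eclipsed. COOH at 0° is eclipsed with OH at 0° (2.6); H at 120° is eclipsed with NH2 at 120° (1.4); Ph at 240° is eclipsed with Br at 240° (3.6). Total 7.6 kcal/mol.
C has the highest total (7.6 kcal/mol).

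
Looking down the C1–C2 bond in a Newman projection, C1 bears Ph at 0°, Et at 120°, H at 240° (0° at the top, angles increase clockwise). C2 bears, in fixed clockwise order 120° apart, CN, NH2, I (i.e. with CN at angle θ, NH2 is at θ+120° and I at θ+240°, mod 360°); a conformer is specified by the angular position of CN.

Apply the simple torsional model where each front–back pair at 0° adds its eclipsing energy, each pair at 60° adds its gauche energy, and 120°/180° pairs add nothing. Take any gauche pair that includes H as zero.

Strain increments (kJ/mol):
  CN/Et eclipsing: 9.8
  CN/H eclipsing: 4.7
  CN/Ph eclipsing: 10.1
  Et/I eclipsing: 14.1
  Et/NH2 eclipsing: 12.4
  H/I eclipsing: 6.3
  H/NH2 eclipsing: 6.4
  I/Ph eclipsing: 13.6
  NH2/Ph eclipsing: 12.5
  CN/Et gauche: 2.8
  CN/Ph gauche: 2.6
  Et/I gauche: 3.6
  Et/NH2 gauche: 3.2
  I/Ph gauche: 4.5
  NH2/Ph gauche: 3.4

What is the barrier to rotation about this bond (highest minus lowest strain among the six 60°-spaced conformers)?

18.5 kJ/mol

CN at 0° (eclipsed): Ph–CN eclipsed, Et–NH2 eclipsed, H–I eclipsed; 10.1 + 12.4 + 6.3 = 28.8 kJ/mol.
CN at 60° (staggered): Ph–CN gauche, Ph–I gauche, Et–CN gauche, Et–NH2 gauche; 2.6 + 4.5 + 2.8 + 3.2 = 13.1 kJ/mol.
CN at 120° (eclipsed): Ph–I eclipsed, Et–CN eclipsed, H–NH2 eclipsed; 13.6 + 9.8 + 6.4 = 29.8 kJ/mol.
CN at 180° (staggered): Ph–NH2 gauche, Ph–I gauche, Et–CN gauche, Et–I gauche; 3.4 + 4.5 + 2.8 + 3.6 = 14.3 kJ/mol.
CN at 240° (eclipsed): Ph–NH2 eclipsed, Et–I eclipsed, H–CN eclipsed; 12.5 + 14.1 + 4.7 = 31.3 kJ/mol.
CN at 300° (staggered): Ph–CN gauche, Ph–NH2 gauche, Et–NH2 gauche, Et–I gauche; 2.6 + 3.4 + 3.2 + 3.6 = 12.8 kJ/mol.
Max at 240° (31.3 kJ/mol), min at 300° (12.8 kJ/mol); barrier = 18.5 kJ/mol.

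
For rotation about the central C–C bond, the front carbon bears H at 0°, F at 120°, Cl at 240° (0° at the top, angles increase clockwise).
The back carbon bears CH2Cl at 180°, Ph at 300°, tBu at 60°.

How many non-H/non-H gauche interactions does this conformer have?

4

Non-H gauche pairs: F(120°)/CH2Cl(180°); F(120°)/tBu(60°); Cl(240°)/CH2Cl(180°); Cl(240°)/Ph(300°) — 4 interactions.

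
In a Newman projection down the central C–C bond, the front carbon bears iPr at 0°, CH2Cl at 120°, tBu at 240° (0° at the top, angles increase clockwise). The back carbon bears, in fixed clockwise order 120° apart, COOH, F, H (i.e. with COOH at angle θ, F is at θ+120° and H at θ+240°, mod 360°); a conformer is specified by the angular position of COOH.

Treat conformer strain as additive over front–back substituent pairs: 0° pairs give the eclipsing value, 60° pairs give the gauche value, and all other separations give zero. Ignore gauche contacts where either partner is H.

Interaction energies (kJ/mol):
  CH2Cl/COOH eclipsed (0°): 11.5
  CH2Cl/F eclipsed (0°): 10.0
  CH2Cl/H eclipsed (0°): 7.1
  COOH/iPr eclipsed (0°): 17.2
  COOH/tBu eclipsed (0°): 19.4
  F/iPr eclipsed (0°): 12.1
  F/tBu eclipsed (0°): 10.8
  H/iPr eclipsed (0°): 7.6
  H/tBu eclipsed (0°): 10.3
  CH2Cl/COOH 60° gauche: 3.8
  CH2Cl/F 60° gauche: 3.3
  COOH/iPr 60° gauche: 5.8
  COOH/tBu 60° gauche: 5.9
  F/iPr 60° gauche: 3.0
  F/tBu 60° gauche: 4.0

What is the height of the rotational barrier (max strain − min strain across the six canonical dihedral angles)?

COOH at 0° (eclipsed): iPr(0°)/COOH(0°) eclipsed 17.2; CH2Cl(120°)/F(120°) eclipsed 10.0; tBu(240°)/H(240°) eclipsed 10.3 → 37.5 kJ/mol.
COOH at 60° (staggered): iPr(0°)/COOH(60°) gauche 5.8; CH2Cl(120°)/COOH(60°) gauche 3.8; CH2Cl(120°)/F(180°) gauche 3.3; tBu(240°)/F(180°) gauche 4.0 → 16.9 kJ/mol.
COOH at 120° (eclipsed): iPr(0°)/H(0°) eclipsed 7.6; CH2Cl(120°)/COOH(120°) eclipsed 11.5; tBu(240°)/F(240°) eclipsed 10.8 → 29.9 kJ/mol.
COOH at 180° (staggered): iPr(0°)/F(300°) gauche 3.0; CH2Cl(120°)/COOH(180°) gauche 3.8; tBu(240°)/COOH(180°) gauche 5.9; tBu(240°)/F(300°) gauche 4.0 → 16.7 kJ/mol.
COOH at 240° (eclipsed): iPr(0°)/F(0°) eclipsed 12.1; CH2Cl(120°)/H(120°) eclipsed 7.1; tBu(240°)/COOH(240°) eclipsed 19.4 → 38.6 kJ/mol.
COOH at 300° (staggered): iPr(0°)/COOH(300°) gauche 5.8; iPr(0°)/F(60°) gauche 3.0; CH2Cl(120°)/F(60°) gauche 3.3; tBu(240°)/COOH(300°) gauche 5.9 → 18.0 kJ/mol.
Max at 240° (38.6 kJ/mol), min at 180° (16.7 kJ/mol); barrier = 21.9 kJ/mol.

21.9 kJ/mol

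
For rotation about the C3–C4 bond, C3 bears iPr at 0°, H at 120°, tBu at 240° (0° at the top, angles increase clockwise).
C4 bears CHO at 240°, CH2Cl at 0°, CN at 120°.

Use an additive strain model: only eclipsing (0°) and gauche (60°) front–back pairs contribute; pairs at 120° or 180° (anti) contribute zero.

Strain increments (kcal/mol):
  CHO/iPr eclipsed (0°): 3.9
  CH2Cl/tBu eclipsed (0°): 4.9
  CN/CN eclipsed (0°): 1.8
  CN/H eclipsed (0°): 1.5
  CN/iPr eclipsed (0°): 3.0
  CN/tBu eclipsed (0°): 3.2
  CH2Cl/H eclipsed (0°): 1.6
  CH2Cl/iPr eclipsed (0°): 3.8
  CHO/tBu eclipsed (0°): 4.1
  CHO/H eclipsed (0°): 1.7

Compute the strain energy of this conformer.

9.4 kcal/mol

This conformer (eclipsed): iPr–CH2Cl eclipsed, H–CN eclipsed, tBu–CHO eclipsed; 3.8 + 1.5 + 4.1 = 9.4 kcal/mol.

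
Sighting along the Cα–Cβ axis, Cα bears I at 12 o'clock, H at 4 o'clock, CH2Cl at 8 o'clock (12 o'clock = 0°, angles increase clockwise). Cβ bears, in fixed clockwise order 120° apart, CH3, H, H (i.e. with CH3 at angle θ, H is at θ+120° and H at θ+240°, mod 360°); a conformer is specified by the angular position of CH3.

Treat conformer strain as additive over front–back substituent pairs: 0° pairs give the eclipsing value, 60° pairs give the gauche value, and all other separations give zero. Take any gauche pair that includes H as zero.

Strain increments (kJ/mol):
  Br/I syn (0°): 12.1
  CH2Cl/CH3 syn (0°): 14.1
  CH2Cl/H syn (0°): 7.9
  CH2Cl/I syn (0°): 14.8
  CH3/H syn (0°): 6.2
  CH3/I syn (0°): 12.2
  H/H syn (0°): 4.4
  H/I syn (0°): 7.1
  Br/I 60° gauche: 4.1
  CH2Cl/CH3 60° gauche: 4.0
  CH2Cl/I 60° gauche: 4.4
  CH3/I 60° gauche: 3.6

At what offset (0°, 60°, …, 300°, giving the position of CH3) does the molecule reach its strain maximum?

CH3 at 0° (eclipsed): I–CH3 eclipsed, H–H eclipsed, CH2Cl–H eclipsed; 12.2 + 4.4 + 7.9 = 24.5 kJ/mol.
CH3 at 60° (staggered): I–CH3 gauche; 3.6 = 3.6 kJ/mol.
CH3 at 120° (eclipsed): I–H eclipsed, H–CH3 eclipsed, CH2Cl–H eclipsed; 7.1 + 6.2 + 7.9 = 21.2 kJ/mol.
CH3 at 180° (staggered): CH2Cl–CH3 gauche; 4.0 = 4.0 kJ/mol.
CH3 at 240° (eclipsed): I–H eclipsed, H–H eclipsed, CH2Cl–CH3 eclipsed; 7.1 + 4.4 + 14.1 = 25.6 kJ/mol.
CH3 at 300° (staggered): I–CH3 gauche, CH2Cl–CH3 gauche; 3.6 + 4.0 = 7.6 kJ/mol.
The maximum (25.6 kJ/mol) occurs with CH3 at 240°.

240°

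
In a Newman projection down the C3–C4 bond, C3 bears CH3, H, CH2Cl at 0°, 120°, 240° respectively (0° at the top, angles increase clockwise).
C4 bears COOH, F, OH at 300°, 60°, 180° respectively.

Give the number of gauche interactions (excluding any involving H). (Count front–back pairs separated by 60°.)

Non-H gauche pairs: CH3(0°)/COOH(300°); CH3(0°)/F(60°); CH2Cl(240°)/COOH(300°); CH2Cl(240°)/OH(180°) — 4 interactions.

4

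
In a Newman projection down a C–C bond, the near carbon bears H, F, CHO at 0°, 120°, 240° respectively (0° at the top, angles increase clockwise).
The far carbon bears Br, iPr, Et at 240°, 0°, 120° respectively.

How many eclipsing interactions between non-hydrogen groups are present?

Non-H eclipsing pairs: F(120°)/Et(120°); CHO(240°)/Br(240°) — 2 interactions.

2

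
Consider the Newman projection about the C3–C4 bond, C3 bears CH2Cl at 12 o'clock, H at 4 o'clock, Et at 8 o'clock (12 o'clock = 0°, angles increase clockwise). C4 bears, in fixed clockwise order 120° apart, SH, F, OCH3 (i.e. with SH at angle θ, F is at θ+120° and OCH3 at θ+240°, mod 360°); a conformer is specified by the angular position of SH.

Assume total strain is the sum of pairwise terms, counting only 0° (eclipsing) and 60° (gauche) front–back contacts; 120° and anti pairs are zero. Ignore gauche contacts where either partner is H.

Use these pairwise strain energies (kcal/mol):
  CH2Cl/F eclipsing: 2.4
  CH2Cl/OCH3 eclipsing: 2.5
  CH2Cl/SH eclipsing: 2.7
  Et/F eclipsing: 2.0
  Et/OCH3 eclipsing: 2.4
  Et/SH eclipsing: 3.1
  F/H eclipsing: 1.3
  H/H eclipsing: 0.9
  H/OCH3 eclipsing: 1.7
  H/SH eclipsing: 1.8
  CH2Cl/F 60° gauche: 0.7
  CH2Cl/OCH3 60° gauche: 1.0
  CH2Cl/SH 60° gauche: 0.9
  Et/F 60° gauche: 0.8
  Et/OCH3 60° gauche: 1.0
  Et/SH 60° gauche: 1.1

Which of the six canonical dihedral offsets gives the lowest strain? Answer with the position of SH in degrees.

180°

SH at 0° is eclipsed. CH2Cl at 0° is eclipsed with SH at 0° (2.7); H at 120° is eclipsed with F at 120° (1.3); Et at 240° is eclipsed with OCH3 at 240° (2.4). Total 6.4 kcal/mol.
SH at 60° is staggered. CH2Cl at 0° is gauche with SH at 60° (0.9); CH2Cl at 0° is gauche with OCH3 at 300° (1.0); Et at 240° is gauche with F at 180° (0.8); Et at 240° is gauche with OCH3 at 300° (1.0). Total 3.7 kcal/mol.
SH at 120° is eclipsed. CH2Cl at 0° is eclipsed with OCH3 at 0° (2.5); H at 120° is eclipsed with SH at 120° (1.8); Et at 240° is eclipsed with F at 240° (2.0). Total 6.3 kcal/mol.
SH at 180° is staggered. CH2Cl at 0° is gauche with F at 300° (0.7); CH2Cl at 0° is gauche with OCH3 at 60° (1.0); Et at 240° is gauche with SH at 180° (1.1); Et at 240° is gauche with F at 300° (0.8). Total 3.6 kcal/mol.
SH at 240° is eclipsed. CH2Cl at 0° is eclipsed with F at 0° (2.4); H at 120° is eclipsed with OCH3 at 120° (1.7); Et at 240° is eclipsed with SH at 240° (3.1). Total 7.2 kcal/mol.
SH at 300° is staggered. CH2Cl at 0° is gauche with SH at 300° (0.9); CH2Cl at 0° is gauche with F at 60° (0.7); Et at 240° is gauche with SH at 300° (1.1); Et at 240° is gauche with OCH3 at 180° (1.0). Total 3.7 kcal/mol.
The minimum (3.6 kcal/mol) occurs with SH at 180°.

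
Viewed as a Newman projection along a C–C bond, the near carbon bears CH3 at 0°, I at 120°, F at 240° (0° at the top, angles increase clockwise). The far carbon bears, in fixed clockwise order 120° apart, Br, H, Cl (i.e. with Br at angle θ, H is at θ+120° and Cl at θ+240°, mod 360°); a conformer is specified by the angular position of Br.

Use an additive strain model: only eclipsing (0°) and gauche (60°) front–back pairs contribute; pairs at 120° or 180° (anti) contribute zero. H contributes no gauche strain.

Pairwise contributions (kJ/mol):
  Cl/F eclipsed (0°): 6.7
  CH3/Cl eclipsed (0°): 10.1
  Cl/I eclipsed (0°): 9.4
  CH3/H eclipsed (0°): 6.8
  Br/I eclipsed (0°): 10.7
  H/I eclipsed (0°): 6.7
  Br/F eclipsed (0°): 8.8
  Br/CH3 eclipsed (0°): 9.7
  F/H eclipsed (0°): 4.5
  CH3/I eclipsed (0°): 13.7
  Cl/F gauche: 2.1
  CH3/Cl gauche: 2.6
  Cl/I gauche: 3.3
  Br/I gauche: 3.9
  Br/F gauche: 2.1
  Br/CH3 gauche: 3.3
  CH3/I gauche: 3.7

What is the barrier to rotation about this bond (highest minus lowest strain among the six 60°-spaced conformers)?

14.5 kJ/mol

Br at 0° (eclipsed): CH3(0°)/Br(0°) eclipsed 9.7; I(120°)/H(120°) eclipsed 6.7; F(240°)/Cl(240°) eclipsed 6.7 → 23.1 kJ/mol.
Br at 60° (staggered): CH3(0°)/Br(60°) gauche 3.3; CH3(0°)/Cl(300°) gauche 2.6; I(120°)/Br(60°) gauche 3.9; F(240°)/Cl(300°) gauche 2.1 → 11.9 kJ/mol.
Br at 120° (eclipsed): CH3(0°)/Cl(0°) eclipsed 10.1; I(120°)/Br(120°) eclipsed 10.7; F(240°)/H(240°) eclipsed 4.5 → 25.3 kJ/mol.
Br at 180° (staggered): CH3(0°)/Cl(60°) gauche 2.6; I(120°)/Br(180°) gauche 3.9; I(120°)/Cl(60°) gauche 3.3; F(240°)/Br(180°) gauche 2.1 → 11.9 kJ/mol.
Br at 240° (eclipsed): CH3(0°)/H(0°) eclipsed 6.8; I(120°)/Cl(120°) eclipsed 9.4; F(240°)/Br(240°) eclipsed 8.8 → 25.0 kJ/mol.
Br at 300° (staggered): CH3(0°)/Br(300°) gauche 3.3; I(120°)/Cl(180°) gauche 3.3; F(240°)/Br(300°) gauche 2.1; F(240°)/Cl(180°) gauche 2.1 → 10.8 kJ/mol.
Max at 120° (25.3 kJ/mol), min at 300° (10.8 kJ/mol); barrier = 14.5 kJ/mol.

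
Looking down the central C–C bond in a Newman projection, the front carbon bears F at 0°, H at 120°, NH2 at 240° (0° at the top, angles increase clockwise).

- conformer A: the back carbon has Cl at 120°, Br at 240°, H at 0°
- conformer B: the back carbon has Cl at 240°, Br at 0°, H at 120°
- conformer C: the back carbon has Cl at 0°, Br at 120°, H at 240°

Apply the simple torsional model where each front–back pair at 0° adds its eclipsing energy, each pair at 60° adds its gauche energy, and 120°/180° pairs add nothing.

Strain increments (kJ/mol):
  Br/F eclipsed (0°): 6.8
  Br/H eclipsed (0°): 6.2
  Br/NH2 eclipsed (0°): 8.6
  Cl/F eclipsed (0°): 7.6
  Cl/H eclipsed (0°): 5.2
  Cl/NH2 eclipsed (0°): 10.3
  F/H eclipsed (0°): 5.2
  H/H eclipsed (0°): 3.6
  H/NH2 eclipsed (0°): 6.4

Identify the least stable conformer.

B

A is eclipsed. F at 0° is eclipsed with H at 0° (5.2); H at 120° is eclipsed with Cl at 120° (5.2); NH2 at 240° is eclipsed with Br at 240° (8.6). Total 19.0 kJ/mol.
B is eclipsed. F at 0° is eclipsed with Br at 0° (6.8); H at 120° is eclipsed with H at 120° (3.6); NH2 at 240° is eclipsed with Cl at 240° (10.3). Total 20.7 kJ/mol.
C is eclipsed. F at 0° is eclipsed with Cl at 0° (7.6); H at 120° is eclipsed with Br at 120° (6.2); NH2 at 240° is eclipsed with H at 240° (6.4). Total 20.2 kJ/mol.
B has the highest total (20.7 kJ/mol).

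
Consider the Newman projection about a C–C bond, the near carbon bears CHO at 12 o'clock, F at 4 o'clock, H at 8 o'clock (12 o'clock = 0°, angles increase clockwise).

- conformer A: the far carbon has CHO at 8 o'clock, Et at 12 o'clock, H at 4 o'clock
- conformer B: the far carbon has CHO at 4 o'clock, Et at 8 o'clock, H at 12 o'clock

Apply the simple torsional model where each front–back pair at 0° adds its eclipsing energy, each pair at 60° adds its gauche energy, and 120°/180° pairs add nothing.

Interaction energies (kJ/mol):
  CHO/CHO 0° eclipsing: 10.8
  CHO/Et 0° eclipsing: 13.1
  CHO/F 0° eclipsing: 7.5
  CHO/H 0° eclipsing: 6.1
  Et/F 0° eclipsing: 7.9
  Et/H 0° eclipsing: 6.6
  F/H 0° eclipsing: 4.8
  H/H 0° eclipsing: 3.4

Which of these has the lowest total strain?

B

A is eclipsed. CHO at 0° is eclipsed with Et at 0° (13.1); F at 120° is eclipsed with H at 120° (4.8); H at 240° is eclipsed with CHO at 240° (6.1). Total 24.0 kJ/mol.
B is eclipsed. CHO at 0° is eclipsed with H at 0° (6.1); F at 120° is eclipsed with CHO at 120° (7.5); H at 240° is eclipsed with Et at 240° (6.6). Total 20.2 kJ/mol.
B has the lowest total (20.2 kJ/mol).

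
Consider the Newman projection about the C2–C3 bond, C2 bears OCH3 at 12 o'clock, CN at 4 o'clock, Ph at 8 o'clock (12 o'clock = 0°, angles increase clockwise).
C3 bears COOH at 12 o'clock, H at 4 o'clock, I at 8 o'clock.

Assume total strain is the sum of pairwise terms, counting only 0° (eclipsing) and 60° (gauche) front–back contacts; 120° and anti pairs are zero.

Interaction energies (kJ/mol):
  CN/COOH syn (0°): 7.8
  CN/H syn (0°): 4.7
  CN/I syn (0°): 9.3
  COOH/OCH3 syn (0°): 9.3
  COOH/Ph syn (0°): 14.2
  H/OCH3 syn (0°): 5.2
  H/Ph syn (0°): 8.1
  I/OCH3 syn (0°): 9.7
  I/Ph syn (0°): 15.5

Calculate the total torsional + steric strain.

29.5 kJ/mol

This conformer (eclipsed): OCH3–COOH eclipsed, CN–H eclipsed, Ph–I eclipsed; 9.3 + 4.7 + 15.5 = 29.5 kJ/mol.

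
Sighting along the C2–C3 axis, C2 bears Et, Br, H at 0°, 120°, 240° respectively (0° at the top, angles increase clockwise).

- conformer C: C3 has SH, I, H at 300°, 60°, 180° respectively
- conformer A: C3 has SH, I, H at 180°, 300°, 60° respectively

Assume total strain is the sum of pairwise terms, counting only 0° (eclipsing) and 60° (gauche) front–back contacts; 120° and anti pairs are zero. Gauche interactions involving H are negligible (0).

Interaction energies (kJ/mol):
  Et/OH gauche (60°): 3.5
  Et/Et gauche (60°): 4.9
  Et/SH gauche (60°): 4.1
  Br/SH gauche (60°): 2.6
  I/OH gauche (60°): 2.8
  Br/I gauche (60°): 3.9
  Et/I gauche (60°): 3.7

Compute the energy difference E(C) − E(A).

C (staggered): Et–SH gauche, Et–I gauche, Br–I gauche; 4.1 + 3.7 + 3.9 = 11.7 kJ/mol.
A (staggered): Et–I gauche, Br–SH gauche; 3.7 + 2.6 = 6.3 kJ/mol.
E(C) − E(A) = 11.7 − 6.3 = +5.4 kJ/mol.

+5.4 kJ/mol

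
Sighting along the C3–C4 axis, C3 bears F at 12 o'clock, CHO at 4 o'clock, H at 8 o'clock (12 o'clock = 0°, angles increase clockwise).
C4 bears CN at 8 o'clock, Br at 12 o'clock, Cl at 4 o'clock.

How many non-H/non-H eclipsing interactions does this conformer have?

Non-H eclipsing pairs: F(0°)/Br(0°); CHO(120°)/Cl(120°) — 2 interactions.

2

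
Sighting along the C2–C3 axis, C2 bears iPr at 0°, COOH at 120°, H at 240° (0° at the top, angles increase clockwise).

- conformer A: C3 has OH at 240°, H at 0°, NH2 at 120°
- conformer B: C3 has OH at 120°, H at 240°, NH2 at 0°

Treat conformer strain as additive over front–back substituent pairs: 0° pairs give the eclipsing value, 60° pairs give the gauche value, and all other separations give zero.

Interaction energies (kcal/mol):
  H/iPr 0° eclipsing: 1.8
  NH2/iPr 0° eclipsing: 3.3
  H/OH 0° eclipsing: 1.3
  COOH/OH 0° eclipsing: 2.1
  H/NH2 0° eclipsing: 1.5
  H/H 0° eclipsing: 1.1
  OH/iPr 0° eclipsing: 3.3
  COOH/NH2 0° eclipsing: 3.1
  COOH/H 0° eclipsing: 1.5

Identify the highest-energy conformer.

A is eclipsed. iPr at 0° is eclipsed with H at 0° (1.8); COOH at 120° is eclipsed with NH2 at 120° (3.1); H at 240° is eclipsed with OH at 240° (1.3). Total 6.2 kcal/mol.
B is eclipsed. iPr at 0° is eclipsed with NH2 at 0° (3.3); COOH at 120° is eclipsed with OH at 120° (2.1); H at 240° is eclipsed with H at 240° (1.1). Total 6.5 kcal/mol.
B has the highest total (6.5 kcal/mol).

B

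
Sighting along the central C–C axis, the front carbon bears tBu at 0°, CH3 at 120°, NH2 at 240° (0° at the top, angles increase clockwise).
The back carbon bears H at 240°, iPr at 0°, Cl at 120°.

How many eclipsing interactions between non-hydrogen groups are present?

Non-H eclipsing pairs: tBu(0°)/iPr(0°); CH3(120°)/Cl(120°) — 2 interactions.

2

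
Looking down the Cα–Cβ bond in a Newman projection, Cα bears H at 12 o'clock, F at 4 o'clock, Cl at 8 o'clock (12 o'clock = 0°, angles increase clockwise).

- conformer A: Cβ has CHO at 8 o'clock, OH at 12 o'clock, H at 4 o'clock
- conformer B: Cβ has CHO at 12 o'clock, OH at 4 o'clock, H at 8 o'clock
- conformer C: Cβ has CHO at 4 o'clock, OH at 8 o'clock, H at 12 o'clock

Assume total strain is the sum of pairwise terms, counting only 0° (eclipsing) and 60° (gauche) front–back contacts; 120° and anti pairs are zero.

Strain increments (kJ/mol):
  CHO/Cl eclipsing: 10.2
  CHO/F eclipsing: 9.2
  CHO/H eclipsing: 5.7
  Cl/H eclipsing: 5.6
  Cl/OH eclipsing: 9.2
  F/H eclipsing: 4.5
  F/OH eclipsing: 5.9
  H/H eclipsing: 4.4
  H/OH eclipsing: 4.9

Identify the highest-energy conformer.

C

A (eclipsed): H(0°)/OH(0°) eclipsed 4.9; F(120°)/H(120°) eclipsed 4.5; Cl(240°)/CHO(240°) eclipsed 10.2 → 19.6 kJ/mol.
B (eclipsed): H(0°)/CHO(0°) eclipsed 5.7; F(120°)/OH(120°) eclipsed 5.9; Cl(240°)/H(240°) eclipsed 5.6 → 17.2 kJ/mol.
C (eclipsed): H(0°)/H(0°) eclipsed 4.4; F(120°)/CHO(120°) eclipsed 9.2; Cl(240°)/OH(240°) eclipsed 9.2 → 22.8 kJ/mol.
C has the highest total (22.8 kJ/mol).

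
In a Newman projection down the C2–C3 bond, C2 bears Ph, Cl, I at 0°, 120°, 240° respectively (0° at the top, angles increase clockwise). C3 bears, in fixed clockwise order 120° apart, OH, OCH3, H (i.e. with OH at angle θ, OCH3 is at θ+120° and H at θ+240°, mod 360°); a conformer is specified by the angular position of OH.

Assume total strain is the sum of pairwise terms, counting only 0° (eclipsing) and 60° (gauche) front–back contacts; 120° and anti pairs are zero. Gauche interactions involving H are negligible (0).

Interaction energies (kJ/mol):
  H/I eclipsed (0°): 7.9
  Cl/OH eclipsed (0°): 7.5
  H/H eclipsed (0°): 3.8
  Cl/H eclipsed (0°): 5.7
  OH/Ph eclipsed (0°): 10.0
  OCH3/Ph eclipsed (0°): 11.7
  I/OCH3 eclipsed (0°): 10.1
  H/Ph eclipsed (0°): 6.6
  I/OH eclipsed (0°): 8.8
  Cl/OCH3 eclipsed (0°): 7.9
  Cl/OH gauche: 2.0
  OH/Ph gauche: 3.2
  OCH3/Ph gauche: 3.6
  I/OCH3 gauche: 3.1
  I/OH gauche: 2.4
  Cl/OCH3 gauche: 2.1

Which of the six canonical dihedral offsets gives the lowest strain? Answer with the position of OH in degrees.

60°

OH at 0° is eclipsed. Ph at 0° is eclipsed with OH at 0° (10.0); Cl at 120° is eclipsed with OCH3 at 120° (7.9); I at 240° is eclipsed with H at 240° (7.9). Total 25.8 kJ/mol.
OH at 60° is staggered. Ph at 0° is gauche with OH at 60° (3.2); Cl at 120° is gauche with OH at 60° (2.0); Cl at 120° is gauche with OCH3 at 180° (2.1); I at 240° is gauche with OCH3 at 180° (3.1). Total 10.4 kJ/mol.
OH at 120° is eclipsed. Ph at 0° is eclipsed with H at 0° (6.6); Cl at 120° is eclipsed with OH at 120° (7.5); I at 240° is eclipsed with OCH3 at 240° (10.1). Total 24.2 kJ/mol.
OH at 180° is staggered. Ph at 0° is gauche with OCH3 at 300° (3.6); Cl at 120° is gauche with OH at 180° (2.0); I at 240° is gauche with OH at 180° (2.4); I at 240° is gauche with OCH3 at 300° (3.1). Total 11.1 kJ/mol.
OH at 240° is eclipsed. Ph at 0° is eclipsed with OCH3 at 0° (11.7); Cl at 120° is eclipsed with H at 120° (5.7); I at 240° is eclipsed with OH at 240° (8.8). Total 26.2 kJ/mol.
OH at 300° is staggered. Ph at 0° is gauche with OH at 300° (3.2); Ph at 0° is gauche with OCH3 at 60° (3.6); Cl at 120° is gauche with OCH3 at 60° (2.1); I at 240° is gauche with OH at 300° (2.4). Total 11.3 kJ/mol.
The minimum (10.4 kJ/mol) occurs with OH at 60°.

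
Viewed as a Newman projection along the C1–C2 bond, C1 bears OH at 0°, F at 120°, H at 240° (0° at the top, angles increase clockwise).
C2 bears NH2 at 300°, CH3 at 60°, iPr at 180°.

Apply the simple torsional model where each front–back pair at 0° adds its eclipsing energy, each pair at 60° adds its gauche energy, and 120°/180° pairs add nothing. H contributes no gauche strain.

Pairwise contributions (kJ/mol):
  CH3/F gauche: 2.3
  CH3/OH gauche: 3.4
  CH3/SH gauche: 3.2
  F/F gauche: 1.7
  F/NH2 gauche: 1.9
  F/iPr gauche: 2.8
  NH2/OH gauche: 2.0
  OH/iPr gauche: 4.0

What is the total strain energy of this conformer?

This conformer (staggered): OH(0°)/NH2(300°) gauche 2.0; OH(0°)/CH3(60°) gauche 3.4; F(120°)/CH3(60°) gauche 2.3; F(120°)/iPr(180°) gauche 2.8 → 10.5 kJ/mol.

10.5 kJ/mol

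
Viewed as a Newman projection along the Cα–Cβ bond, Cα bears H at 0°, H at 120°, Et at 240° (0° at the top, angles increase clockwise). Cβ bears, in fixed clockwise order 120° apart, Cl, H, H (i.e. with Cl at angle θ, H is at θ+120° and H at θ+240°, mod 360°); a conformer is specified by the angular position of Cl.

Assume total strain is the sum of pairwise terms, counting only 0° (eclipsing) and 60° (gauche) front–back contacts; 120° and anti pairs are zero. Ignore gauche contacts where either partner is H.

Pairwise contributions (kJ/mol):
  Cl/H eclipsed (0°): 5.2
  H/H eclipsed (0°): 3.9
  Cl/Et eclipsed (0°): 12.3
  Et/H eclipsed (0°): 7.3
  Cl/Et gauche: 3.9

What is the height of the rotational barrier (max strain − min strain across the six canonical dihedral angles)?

Cl at 0° (eclipsed): H–Cl eclipsed, H–H eclipsed, Et–H eclipsed; 5.2 + 3.9 + 7.3 = 16.4 kJ/mol.
Cl at 60° (staggered): no non-H gauche contacts → 0.0 kJ/mol.
Cl at 120° (eclipsed): H–H eclipsed, H–Cl eclipsed, Et–H eclipsed; 3.9 + 5.2 + 7.3 = 16.4 kJ/mol.
Cl at 180° (staggered): Et–Cl gauche; 3.9 = 3.9 kJ/mol.
Cl at 240° (eclipsed): H–H eclipsed, H–H eclipsed, Et–Cl eclipsed; 3.9 + 3.9 + 12.3 = 20.1 kJ/mol.
Cl at 300° (staggered): Et–Cl gauche; 3.9 = 3.9 kJ/mol.
Max at 240° (20.1 kJ/mol), min at 60° (0.0 kJ/mol); barrier = 20.1 kJ/mol.

20.1 kJ/mol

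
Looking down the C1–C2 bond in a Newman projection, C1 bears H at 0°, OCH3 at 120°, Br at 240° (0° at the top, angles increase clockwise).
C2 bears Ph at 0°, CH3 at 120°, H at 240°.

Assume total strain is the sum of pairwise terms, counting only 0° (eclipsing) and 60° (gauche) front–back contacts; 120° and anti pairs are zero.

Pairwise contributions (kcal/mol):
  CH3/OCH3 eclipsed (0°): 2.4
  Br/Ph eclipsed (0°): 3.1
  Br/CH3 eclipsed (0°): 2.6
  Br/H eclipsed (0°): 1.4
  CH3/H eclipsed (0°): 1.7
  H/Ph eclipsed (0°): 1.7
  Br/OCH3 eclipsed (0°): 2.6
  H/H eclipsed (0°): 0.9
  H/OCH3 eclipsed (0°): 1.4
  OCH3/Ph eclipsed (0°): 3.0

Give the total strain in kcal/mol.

5.5 kcal/mol

This conformer (eclipsed): H(0°)/Ph(0°) eclipsed 1.7; OCH3(120°)/CH3(120°) eclipsed 2.4; Br(240°)/H(240°) eclipsed 1.4 → 5.5 kcal/mol.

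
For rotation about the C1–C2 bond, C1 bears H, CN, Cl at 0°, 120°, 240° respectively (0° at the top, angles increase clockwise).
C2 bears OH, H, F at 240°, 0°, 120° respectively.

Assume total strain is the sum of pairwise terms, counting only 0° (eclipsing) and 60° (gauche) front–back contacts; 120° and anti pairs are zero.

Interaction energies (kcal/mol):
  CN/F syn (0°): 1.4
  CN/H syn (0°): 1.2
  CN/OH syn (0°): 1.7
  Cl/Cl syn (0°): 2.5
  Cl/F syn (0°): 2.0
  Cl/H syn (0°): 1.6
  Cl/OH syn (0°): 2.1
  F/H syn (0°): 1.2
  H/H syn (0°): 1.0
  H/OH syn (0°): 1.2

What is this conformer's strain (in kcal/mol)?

This conformer (eclipsed): H–H eclipsed, CN–F eclipsed, Cl–OH eclipsed; 1.0 + 1.4 + 2.1 = 4.5 kcal/mol.

4.5 kcal/mol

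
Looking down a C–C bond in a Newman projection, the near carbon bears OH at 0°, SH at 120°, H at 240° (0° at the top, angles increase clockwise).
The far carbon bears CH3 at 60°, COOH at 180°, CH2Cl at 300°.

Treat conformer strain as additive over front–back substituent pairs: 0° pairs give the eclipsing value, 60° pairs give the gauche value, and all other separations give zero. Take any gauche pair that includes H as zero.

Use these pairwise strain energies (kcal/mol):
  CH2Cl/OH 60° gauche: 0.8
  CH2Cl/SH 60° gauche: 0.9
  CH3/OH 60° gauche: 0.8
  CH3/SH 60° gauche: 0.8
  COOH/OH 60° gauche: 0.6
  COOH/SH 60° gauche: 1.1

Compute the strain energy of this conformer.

3.5 kcal/mol

This conformer (staggered): OH(0°)/CH3(60°) gauche 0.8; OH(0°)/CH2Cl(300°) gauche 0.8; SH(120°)/CH3(60°) gauche 0.8; SH(120°)/COOH(180°) gauche 1.1 → 3.5 kcal/mol.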